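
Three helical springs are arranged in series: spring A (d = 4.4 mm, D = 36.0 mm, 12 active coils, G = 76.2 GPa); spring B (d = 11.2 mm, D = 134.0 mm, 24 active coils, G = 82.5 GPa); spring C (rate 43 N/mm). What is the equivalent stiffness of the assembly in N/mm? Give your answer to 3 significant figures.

1.87 N/mm

k_A = Gd⁴/(8D³N_a) = (76.2×10³)(4.4⁴)/(8·36.0³·12) = 6.3766 N/mm
k_B = Gd⁴/(8D³N_a) = (82.5×10³)(11.2⁴)/(8·134.0³·24) = 2.81 N/mm
Series: 1/k_eq = 1/6.3766 + 1/2.81 + 1/43 = 0.53595; k_eq = 1.8659 N/mm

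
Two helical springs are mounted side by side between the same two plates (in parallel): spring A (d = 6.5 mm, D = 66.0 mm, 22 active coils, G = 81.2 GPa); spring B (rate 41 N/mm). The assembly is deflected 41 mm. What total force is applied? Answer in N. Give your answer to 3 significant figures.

k_A = Gd⁴/(8D³N_a) = (81.2×10³)(6.5⁴)/(8·66.0³·22) = 2.8646 N/mm
Parallel: k_eq = 2.8646 + 41 = 43.865 N/mm
F = k_eq·δ = 43.865·41 = 1798.4 N

1800 N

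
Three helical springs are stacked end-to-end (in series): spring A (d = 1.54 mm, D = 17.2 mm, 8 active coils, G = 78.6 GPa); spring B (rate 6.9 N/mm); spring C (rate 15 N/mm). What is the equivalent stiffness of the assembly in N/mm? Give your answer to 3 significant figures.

1.05 N/mm

k_A = Gd⁴/(8D³N_a) = (78.6×10³)(1.54⁴)/(8·17.2³·8) = 1.3575 N/mm
Series: 1/k_eq = 1/1.3575 + 1/6.9 + 1/15 = 0.94824; k_eq = 1.0546 N/mm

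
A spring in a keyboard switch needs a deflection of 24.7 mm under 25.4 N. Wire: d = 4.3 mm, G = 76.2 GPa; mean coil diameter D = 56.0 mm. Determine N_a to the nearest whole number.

Required rate k = F/δ = 25.4/24.7 = 1.0283 N/mm
N_a = Gd⁴/(8D³k) = (76.2×10³ × 4.3⁴)/(8 × 56.0³ × 1.0283)
    = 2.60513e+07 / 1.44474e+06 = 18.03 → 18 coils

18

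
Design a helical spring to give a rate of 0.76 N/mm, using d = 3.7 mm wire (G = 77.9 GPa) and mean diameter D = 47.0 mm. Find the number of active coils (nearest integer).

N_a = Gd⁴/(8D³k) = (77.9×10³ × 3.7⁴)/(8 × 47.0³ × 0.76)
    = 1.45997e+07 / 631244 = 23.13 → 23 coils

23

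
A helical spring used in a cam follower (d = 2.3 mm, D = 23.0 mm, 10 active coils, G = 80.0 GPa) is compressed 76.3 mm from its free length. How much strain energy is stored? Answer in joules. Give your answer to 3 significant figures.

6.69 J

k = Gd⁴/(8D³N_a) = (80.0×10³)(2.3⁴)/(8·23.0³·10) = 2.3 N/mm
U = ½kδ² = 0.5 × 2.3 × 76.3² = 6694.9 N·mm = 6.6949 J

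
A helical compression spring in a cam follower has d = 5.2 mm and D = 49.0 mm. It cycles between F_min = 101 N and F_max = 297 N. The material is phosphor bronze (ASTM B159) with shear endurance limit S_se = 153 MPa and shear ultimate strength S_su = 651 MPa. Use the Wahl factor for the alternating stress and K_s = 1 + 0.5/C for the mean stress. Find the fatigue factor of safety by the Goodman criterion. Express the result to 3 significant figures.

1.06

C = D/d = 49.0/5.2 = 9.4231; K_W = (4C−1)/(4C−4)+0.615/C = 1.1543; K_s = 1+0.5/C = 1.0531
F_a = (F_max−F_min)/2 = 98 N; F_m = (F_max+F_min)/2 = 199 N
τ_a = K_W·8F_aD/(πd³) = 1.1543 × 86.967 = 100.39 MPa
τ_m = K_s·8F_mD/(πd³) = 1.0531 × 176.6 = 185.97 MPa
Goodman: 1/n_f = τ_a/S_se + τ_m/S_su = 100.39/153 + 185.97/651 = 0.65612 + 0.28566 = 0.94178
n_f = 1/0.94178 = 1.062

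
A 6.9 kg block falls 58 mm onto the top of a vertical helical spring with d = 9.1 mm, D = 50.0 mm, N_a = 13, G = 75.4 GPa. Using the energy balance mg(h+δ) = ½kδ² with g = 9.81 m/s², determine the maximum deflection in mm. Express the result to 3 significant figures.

k = Gd⁴/(8D³N_a) = (75.4×10³)(9.1⁴)/(8·50.0³·13) = 39.773 N/mm
W = mg = 6.9 × 9.81 = 67.689 N
½kδ² − Wδ − Wh = 0 → δ = (W + √(W² + 2kWh))/k
δ = (67.689 + √(4581.8 + 312298))/39.773 = (67.689 + 562.92)/39.773 = 15.855 mm

15.9 mm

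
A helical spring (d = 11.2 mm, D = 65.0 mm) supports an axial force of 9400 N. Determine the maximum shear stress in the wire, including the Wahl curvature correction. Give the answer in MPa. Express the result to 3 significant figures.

1400 MPa

Spring index C = D/d = 65.0/11.2 = 5.8036
K_W = (4C−1)/(4C−4) + 0.615/C = 22.214/19.214 + 0.1060 = 1.2621
τ₀ = 8FD/(πd³) = 8·9400·65.0/(π·11.2³) = 4.888e+06/4413.7 = 1107.5 MPa
τ_max = K·τ₀ = 1.2621 × 1107.5 = 1397.7 MPa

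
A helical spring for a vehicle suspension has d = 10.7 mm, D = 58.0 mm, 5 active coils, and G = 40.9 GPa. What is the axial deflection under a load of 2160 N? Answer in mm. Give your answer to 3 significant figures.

k = Gd⁴/(8D³N_a) = (40.9×10³)(10.7⁴)/(8·58.0³·5) = 68.693 N/mm
δ = F/k = 2160 / 68.693 = 31.444 mm

31.4 mm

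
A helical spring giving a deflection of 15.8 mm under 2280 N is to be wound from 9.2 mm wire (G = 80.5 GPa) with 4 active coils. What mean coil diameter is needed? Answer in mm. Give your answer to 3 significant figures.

Required rate k = F/δ = 2280/15.8 = 144.3 N/mm
D = (Gd⁴/(8N_a·k))^(1/3) = (80.5×10³·9.2⁴/(8·4·144.3))^(1/3)
  = (124888)^(1/3) = 49.9850 mm

50.0 mm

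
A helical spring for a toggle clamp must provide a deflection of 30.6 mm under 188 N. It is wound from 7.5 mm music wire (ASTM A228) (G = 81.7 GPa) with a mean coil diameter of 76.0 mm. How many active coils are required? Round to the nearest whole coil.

12

Required rate k = F/δ = 188/30.6 = 6.1438 N/mm
N_a = Gd⁴/(8D³k) = (81.7×10³ × 7.5⁴)/(8 × 76.0³ × 6.1438)
    = 2.58504e+08 / 2.15758e+07 = 11.98 → 12 coils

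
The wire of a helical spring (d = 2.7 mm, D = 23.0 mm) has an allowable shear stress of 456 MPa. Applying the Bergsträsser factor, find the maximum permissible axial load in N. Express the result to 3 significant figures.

C = D/d = 23.0/2.7 = 8.5185
K_B = (4C+2)/(4C−3) = 36.074/31.074 = 1.1609
τ_max = K·8FD/(πd³) → F_max = τ_allow·πd³/(8DK)
F_max = 456·π·2.7³/(8·23.0·1.1609) = 28197/213.61 = 132.01 N

132 N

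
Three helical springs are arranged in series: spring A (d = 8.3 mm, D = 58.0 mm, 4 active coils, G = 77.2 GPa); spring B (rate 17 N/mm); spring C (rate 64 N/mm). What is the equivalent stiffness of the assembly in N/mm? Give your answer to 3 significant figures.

k_A = Gd⁴/(8D³N_a) = (77.2×10³)(8.3⁴)/(8·58.0³·4) = 58.681 N/mm
Series: 1/k_eq = 1/58.681 + 1/17 + 1/64 = 0.09149; k_eq = 10.93 N/mm

10.9 N/mm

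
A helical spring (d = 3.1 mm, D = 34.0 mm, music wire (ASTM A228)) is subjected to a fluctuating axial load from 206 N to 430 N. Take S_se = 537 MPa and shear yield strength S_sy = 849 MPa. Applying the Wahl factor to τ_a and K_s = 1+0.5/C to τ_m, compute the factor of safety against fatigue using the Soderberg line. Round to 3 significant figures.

0.548

C = D/d = 34.0/3.1 = 10.9677; K_W = (4C−1)/(4C−4)+0.615/C = 1.1313; K_s = 1+0.5/C = 1.0456
F_a = (F_max−F_min)/2 = 112 N; F_m = (F_max+F_min)/2 = 318 N
τ_a = K_W·8F_aD/(πd³) = 1.1313 × 325.5 = 368.24 MPa
τ_m = K_s·8F_mD/(πd³) = 1.0456 × 924.19 = 966.32 MPa
Soderberg: 1/n_f = τ_a/S_se + τ_m/S_sy = 368.24/537 + 966.32/849 = 0.68574 + 1.13819 = 1.8239
n_f = 1/1.8239 = 0.5483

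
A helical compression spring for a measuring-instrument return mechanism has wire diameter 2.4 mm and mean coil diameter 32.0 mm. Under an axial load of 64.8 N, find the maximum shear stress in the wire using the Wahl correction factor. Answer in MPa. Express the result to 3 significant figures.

423 MPa

Spring index C = D/d = 32.0/2.4 = 13.3333
K_W = (4C−1)/(4C−4) + 0.615/C = 52.333/49.333 + 0.0461 = 1.1069
τ₀ = 8FD/(πd³) = 8·64.8·32.0/(π·2.4³) = 16588.8/43.429 = 381.97 MPa
τ_max = K·τ₀ = 1.1069 × 381.97 = 422.82 MPa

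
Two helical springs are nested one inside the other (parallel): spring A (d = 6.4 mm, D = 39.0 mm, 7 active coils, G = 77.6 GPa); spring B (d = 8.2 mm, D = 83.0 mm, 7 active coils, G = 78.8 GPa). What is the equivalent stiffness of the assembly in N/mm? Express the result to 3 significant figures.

50.3 N/mm

k_A = Gd⁴/(8D³N_a) = (77.6×10³)(6.4⁴)/(8·39.0³·7) = 39.192 N/mm
k_B = Gd⁴/(8D³N_a) = (78.8×10³)(8.2⁴)/(8·83.0³·7) = 11.127 N/mm
Parallel: k_eq = 39.192 + 11.127 = 50.319 N/mm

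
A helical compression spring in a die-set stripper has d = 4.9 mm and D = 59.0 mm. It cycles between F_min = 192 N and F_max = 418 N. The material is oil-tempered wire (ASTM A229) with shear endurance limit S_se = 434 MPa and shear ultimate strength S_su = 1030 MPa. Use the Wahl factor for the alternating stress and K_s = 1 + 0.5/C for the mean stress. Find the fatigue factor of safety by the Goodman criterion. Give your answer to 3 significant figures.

C = D/d = 59.0/4.9 = 12.0408; K_W = (4C−1)/(4C−4)+0.615/C = 1.1190; K_s = 1+0.5/C = 1.0415
F_a = (F_max−F_min)/2 = 113 N; F_m = (F_max+F_min)/2 = 305 N
τ_a = K_W·8F_aD/(πd³) = 1.1190 × 144.31 = 161.48 MPa
τ_m = K_s·8F_mD/(πd³) = 1.0415 × 389.5 = 405.67 MPa
Goodman: 1/n_f = τ_a/S_se + τ_m/S_su = 161.48/434 + 405.67/1030 = 0.37207 + 0.39386 = 0.76593
n_f = 1/0.76593 = 1.306

1.31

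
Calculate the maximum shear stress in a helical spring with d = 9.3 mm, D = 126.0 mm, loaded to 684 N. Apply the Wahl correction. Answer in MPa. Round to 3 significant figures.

Spring index C = D/d = 126.0/9.3 = 13.5484
K_W = (4C−1)/(4C−4) + 0.615/C = 53.194/50.194 + 0.0454 = 1.1052
τ₀ = 8FD/(πd³) = 8·684·126.0/(π·9.3³) = 689472/2527 = 272.85 MPa
τ_max = K·τ₀ = 1.1052 × 272.85 = 301.54 MPa

302 MPa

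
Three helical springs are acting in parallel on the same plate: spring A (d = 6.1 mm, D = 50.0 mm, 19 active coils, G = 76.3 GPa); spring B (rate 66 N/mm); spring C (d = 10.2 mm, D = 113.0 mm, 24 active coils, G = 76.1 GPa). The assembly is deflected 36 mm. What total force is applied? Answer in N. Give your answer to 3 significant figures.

2680 N

k_A = Gd⁴/(8D³N_a) = (76.3×10³)(6.1⁴)/(8·50.0³·19) = 5.5602 N/mm
k_C = Gd⁴/(8D³N_a) = (76.1×10³)(10.2⁴)/(8·113.0³·24) = 2.9734 N/mm
Parallel: k_eq = 5.5602 + 66 + 2.9734 = 74.534 N/mm
F = k_eq·δ = 74.534·36 = 2683.2 N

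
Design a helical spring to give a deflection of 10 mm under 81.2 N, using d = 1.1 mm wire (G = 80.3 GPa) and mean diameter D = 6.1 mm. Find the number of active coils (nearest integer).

Required rate k = F/δ = 81.2/10 = 8.12 N/mm
N_a = Gd⁴/(8D³k) = (80.3×10³ × 1.1⁴)/(8 × 6.1³ × 8.12)
    = 117567 / 14744.7 = 7.974 → 8 coils

8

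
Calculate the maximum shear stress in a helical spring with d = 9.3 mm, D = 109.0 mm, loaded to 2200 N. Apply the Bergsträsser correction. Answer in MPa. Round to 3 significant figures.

Spring index C = D/d = 109.0/9.3 = 11.7204
K_B = (4C+2)/(4C−3) = 48.882/43.882 = 1.1139
τ₀ = 8FD/(πd³) = 8·2200·109.0/(π·9.3³) = 1.9184e+06/2527 = 759.17 MPa
τ_max = K·τ₀ = 1.1139 × 759.17 = 845.67 MPa

846 MPa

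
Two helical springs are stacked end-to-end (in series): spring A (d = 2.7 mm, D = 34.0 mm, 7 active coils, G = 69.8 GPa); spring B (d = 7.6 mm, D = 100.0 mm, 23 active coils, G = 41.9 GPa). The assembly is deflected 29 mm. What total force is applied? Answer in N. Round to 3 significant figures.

15.2 N

k_A = Gd⁴/(8D³N_a) = (69.8×10³)(2.7⁴)/(8·34.0³·7) = 1.6853 N/mm
k_B = Gd⁴/(8D³N_a) = (41.9×10³)(7.6⁴)/(8·100.0³·23) = 0.75971 N/mm
Series: 1/k_eq = 1/1.6853 + 1/0.75971 = 1.9096; k_eq = 0.52366 N/mm
F = k_eq·δ = 0.52366·29 = 15.186 N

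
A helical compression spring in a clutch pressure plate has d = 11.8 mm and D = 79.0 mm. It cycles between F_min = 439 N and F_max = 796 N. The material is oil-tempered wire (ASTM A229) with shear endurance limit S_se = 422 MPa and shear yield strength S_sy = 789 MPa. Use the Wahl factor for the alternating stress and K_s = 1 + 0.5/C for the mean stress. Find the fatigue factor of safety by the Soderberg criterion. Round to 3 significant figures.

C = D/d = 79.0/11.8 = 6.6949; K_W = (4C−1)/(4C−4)+0.615/C = 1.2236; K_s = 1+0.5/C = 1.0747
F_a = (F_max−F_min)/2 = 178.5 N; F_m = (F_max+F_min)/2 = 617.5 N
τ_a = K_W·8F_aD/(πd³) = 1.2236 × 21.855 = 26.741 MPa
τ_m = K_s·8F_mD/(πd³) = 1.0747 × 75.606 = 81.253 MPa
Soderberg: 1/n_f = τ_a/S_se + τ_m/S_sy = 26.741/422 + 81.253/789 = 0.06337 + 0.10298 = 0.16635
n_f = 1/0.16635 = 6.011

6.01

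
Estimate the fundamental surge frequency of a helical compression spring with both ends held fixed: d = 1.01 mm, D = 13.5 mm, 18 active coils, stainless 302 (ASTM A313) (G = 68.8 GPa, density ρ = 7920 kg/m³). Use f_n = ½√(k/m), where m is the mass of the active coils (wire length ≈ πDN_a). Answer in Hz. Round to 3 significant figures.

k = Gd⁴/(8D³N_a) = (68.8×10³)(1.01⁴)/(8·13.5³·18) = 0.20207 N/mm = 202.07 N/m
Wire length L = πDN_a = π·13.5·18 = 763.41 mm
m = ρ·(πd²/4)·L = 7920 × 0.80118×10⁻⁶ m² × 0.76341 m = 0.0048441 kg
f_n = ½√(k/m) = 0.5·√(202.07/0.0048441) = 0.5·√(41715) = 102.12 Hz

102 Hz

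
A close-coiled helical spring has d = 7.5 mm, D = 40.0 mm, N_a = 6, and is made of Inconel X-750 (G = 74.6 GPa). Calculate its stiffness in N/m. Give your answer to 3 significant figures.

k = Gd⁴/(8D³N_a) = (74.6×10³ × 7.5⁴) / (8 × 40.0³ × 6)
  = 2.36039e+08 / 3.072e+06 = 76.836 N/mm = 76836 N/m

76800 N/m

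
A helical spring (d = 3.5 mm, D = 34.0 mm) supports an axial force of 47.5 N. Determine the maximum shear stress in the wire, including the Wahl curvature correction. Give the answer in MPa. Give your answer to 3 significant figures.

110 MPa

Spring index C = D/d = 34.0/3.5 = 9.7143
K_W = (4C−1)/(4C−4) + 0.615/C = 37.857/34.857 + 0.0633 = 1.1494
τ₀ = 8FD/(πd³) = 8·47.5·34.0/(π·3.5³) = 12920/134.7 = 95.92 MPa
τ_max = K·τ₀ = 1.1494 × 95.92 = 110.25 MPa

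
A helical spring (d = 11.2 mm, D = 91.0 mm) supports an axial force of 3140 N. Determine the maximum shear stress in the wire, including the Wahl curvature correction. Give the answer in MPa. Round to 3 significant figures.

Spring index C = D/d = 91.0/11.2 = 8.1250
K_W = (4C−1)/(4C−4) + 0.615/C = 31.500/28.500 + 0.0757 = 1.1810
τ₀ = 8FD/(πd³) = 8·3140·91.0/(π·11.2³) = 2.28592e+06/4413.7 = 517.91 MPa
τ_max = K·τ₀ = 1.1810 × 517.91 = 611.63 MPa

612 MPa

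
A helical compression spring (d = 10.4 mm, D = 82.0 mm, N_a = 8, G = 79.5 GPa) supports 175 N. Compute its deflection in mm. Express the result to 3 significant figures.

k = Gd⁴/(8D³N_a) = (79.5×10³)(10.4⁴)/(8·82.0³·8) = 26.356 N/mm
δ = F/k = 175 / 26.356 = 6.6399 mm

6.64 mm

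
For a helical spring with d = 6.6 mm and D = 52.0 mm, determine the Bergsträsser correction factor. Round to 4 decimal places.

C = D/d = 52.0/6.6 = 7.8788
K_B = (4C+2)/(4C−3) = 33.515/28.515 = 1.1753

1.1753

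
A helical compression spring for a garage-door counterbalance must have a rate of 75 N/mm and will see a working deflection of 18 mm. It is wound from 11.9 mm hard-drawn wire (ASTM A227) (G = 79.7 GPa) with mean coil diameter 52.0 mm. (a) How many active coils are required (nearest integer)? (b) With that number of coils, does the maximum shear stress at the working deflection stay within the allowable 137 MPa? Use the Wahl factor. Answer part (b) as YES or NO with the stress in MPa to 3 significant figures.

(a) 19 coils; (b) NO, τ_max = 144 MPa

N_a = Gd⁴/(8D³k) = (79.7×10³)(11.9⁴)/(8·52.0³·75) = 18.94 → N_a = 19
Actual rate k = Gd⁴/(8D³·19) = 74.781 N/mm
Working load F = kδ = 74.781·18 = 1346.1 N
C = 52.0/11.9 = 4.3697; K_W = (4C−1)/(4C−4)+0.615/C = 1.3633
τ_max = K_W·8FD/(πd³) = 1.3633·105.77 = 144.2 MPa
τ_max > 137 MPa → exceeds allowable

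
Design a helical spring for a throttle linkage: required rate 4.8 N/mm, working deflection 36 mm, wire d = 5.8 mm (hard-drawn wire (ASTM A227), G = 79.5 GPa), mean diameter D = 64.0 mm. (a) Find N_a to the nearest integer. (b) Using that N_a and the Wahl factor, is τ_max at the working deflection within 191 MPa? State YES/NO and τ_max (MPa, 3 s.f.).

N_a = Gd⁴/(8D³k) = (79.5×10³)(5.8⁴)/(8·64.0³·4.8) = 8.937 → N_a = 9
Actual rate k = Gd⁴/(8D³·9) = 4.7666 N/mm
Working load F = kδ = 4.7666·36 = 171.6 N
C = 64.0/5.8 = 11.0345; K_W = (4C−1)/(4C−4)+0.615/C = 1.1305
τ_max = K_W·8FD/(πd³) = 1.1305·143.33 = 162.03 MPa
τ_max ≤ 191 MPa → acceptable

(a) 9 coils; (b) YES, τ_max = 162 MPa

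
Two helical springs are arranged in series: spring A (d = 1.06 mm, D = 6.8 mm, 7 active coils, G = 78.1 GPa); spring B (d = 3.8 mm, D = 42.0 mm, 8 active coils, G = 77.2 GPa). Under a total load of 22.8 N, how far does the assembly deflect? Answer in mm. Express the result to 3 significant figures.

k_A = Gd⁴/(8D³N_a) = (78.1×10³)(1.06⁴)/(8·6.8³·7) = 5.5996 N/mm
k_B = Gd⁴/(8D³N_a) = (77.2×10³)(3.8⁴)/(8·42.0³·8) = 3.3949 N/mm
Series: 1/k_eq = 1/5.5996 + 1/3.3949 = 0.47314; k_eq = 2.1135 N/mm
δ = F/k_eq = 22.8/2.1135 = 10.788 mm

10.8 mm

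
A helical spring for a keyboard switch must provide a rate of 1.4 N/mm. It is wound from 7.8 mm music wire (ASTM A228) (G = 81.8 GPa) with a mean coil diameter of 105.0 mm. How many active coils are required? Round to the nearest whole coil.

N_a = Gd⁴/(8D³k) = (81.8×10³ × 7.8⁴)/(8 × 105.0³ × 1.4)
    = 3.02783e+08 / 1.29654e+07 = 23.35 → 23 coils

23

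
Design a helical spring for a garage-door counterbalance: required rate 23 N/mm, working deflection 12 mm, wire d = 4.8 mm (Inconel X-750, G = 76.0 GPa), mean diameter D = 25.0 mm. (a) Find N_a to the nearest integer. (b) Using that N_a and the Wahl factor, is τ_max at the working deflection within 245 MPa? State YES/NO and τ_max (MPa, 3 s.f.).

(a) 14 coils; (b) YES, τ_max = 206 MPa

N_a = Gd⁴/(8D³k) = (76.0×10³)(4.8⁴)/(8·25.0³·23) = 14.03 → N_a = 14
Actual rate k = Gd⁴/(8D³·14) = 23.054 N/mm
Working load F = kδ = 23.054·12 = 276.64 N
C = 25.0/4.8 = 5.2083; K_W = (4C−1)/(4C−4)+0.615/C = 1.2963
τ_max = K_W·8FD/(πd³) = 1.2963·159.25 = 206.43 MPa
τ_max ≤ 245 MPa → acceptable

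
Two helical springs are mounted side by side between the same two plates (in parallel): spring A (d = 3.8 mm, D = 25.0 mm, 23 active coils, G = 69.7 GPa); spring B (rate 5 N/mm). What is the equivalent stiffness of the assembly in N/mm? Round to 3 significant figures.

k_A = Gd⁴/(8D³N_a) = (69.7×10³)(3.8⁴)/(8·25.0³·23) = 5.0551 N/mm
Parallel: k_eq = 5.0551 + 5 = 10.055 N/mm

10.1 N/mm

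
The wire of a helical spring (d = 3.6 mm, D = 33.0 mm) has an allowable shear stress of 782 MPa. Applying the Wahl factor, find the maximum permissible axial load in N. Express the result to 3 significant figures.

375 N

C = D/d = 33.0/3.6 = 9.1667
K_W = (4C−1)/(4C−4) + 0.615/C = 35.667/32.667 + 0.0671 = 1.1589
τ_max = K·8FD/(πd³) → F_max = τ_allow·πd³/(8DK)
F_max = 782·π·3.6³/(8·33.0·1.1589) = 1.1462e+05/305.96 = 374.63 N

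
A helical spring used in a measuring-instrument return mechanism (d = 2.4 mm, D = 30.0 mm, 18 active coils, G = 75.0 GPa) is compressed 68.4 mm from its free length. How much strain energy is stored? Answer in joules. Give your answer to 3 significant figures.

k = Gd⁴/(8D³N_a) = (75.0×10³)(2.4⁴)/(8·30.0³·18) = 0.64 N/mm
U = ½kδ² = 0.5 × 0.64 × 68.4² = 1497.1 N·mm = 1.4971 J

1.50 J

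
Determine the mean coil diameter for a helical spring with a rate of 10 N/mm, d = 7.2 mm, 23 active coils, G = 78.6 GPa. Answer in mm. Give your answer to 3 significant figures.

48.6 mm

D = (Gd⁴/(8N_a·k))^(1/3) = (78.6×10³·7.2⁴/(8·23·10))^(1/3)
  = (114798)^(1/3) = 48.6010 mm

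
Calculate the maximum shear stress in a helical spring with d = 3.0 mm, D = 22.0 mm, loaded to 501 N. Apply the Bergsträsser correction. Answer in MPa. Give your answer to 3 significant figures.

Spring index C = D/d = 22.0/3.0 = 7.3333
K_B = (4C+2)/(4C−3) = 31.333/26.333 = 1.1899
τ₀ = 8FD/(πd³) = 8·501·22.0/(π·3.0³) = 88176/84.823 = 1039.5 MPa
τ_max = K·τ₀ = 1.1899 × 1039.5 = 1236.9 MPa

1240 MPa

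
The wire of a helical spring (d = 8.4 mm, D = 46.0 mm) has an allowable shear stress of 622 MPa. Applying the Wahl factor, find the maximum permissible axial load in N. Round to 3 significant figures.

C = D/d = 46.0/8.4 = 5.4762
K_W = (4C−1)/(4C−4) + 0.615/C = 20.905/17.905 + 0.1123 = 1.2799
τ_max = K·8FD/(πd³) → F_max = τ_allow·πd³/(8DK)
F_max = 622·π·8.4³/(8·46.0·1.2799) = 1.1582e+06/470.99 = 2459.1 N

2460 N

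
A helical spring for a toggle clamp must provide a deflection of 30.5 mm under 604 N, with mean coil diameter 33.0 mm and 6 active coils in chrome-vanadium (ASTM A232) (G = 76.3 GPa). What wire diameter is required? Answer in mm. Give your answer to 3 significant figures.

Required rate k = F/δ = 604/30.5 = 19.803 N/mm
d = (8D³N_a·k / G)^(1/4) = (8·33.0³·6·19.803 / (76.3×10³))^0.25
  = (447.71)^0.25 = 4.5999 mm

4.60 mm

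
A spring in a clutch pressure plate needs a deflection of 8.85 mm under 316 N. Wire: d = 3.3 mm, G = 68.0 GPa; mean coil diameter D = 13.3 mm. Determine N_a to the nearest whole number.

12

Required rate k = F/δ = 316/8.85 = 35.706 N/mm
N_a = Gd⁴/(8D³k) = (68.0×10³ × 3.3⁴)/(8 × 13.3³ × 35.706)
    = 8.06426e+06 / 672030 = 12 → 12 coils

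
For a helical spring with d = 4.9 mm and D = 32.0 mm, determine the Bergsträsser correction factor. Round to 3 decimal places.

C = D/d = 32.0/4.9 = 6.5306
K_B = (4C+2)/(4C−3) = 28.122/23.122 = 1.2162

1.216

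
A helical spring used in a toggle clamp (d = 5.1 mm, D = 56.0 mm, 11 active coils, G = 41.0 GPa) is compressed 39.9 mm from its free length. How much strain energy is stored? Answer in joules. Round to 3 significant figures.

k = Gd⁴/(8D³N_a) = (41.0×10³)(5.1⁴)/(8·56.0³·11) = 1.7948 N/mm
U = ½kδ² = 0.5 × 1.7948 × 39.9² = 1428.7 N·mm = 1.4287 J

1.43 J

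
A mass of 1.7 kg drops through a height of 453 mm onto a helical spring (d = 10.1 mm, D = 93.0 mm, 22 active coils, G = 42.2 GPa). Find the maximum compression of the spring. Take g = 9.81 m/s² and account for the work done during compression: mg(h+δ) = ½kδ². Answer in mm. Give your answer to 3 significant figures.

k = Gd⁴/(8D³N_a) = (42.2×10³)(10.1⁴)/(8·93.0³·22) = 3.102 N/mm
W = mg = 1.7 × 9.81 = 16.677 N
½kδ² − Wδ − Wh = 0 → δ = (W + √(W² + 2kWh))/k
δ = (16.677 + √(278.12 + 46868.7))/3.102 = (16.677 + 217.13)/3.102 = 75.375 mm

75.4 mm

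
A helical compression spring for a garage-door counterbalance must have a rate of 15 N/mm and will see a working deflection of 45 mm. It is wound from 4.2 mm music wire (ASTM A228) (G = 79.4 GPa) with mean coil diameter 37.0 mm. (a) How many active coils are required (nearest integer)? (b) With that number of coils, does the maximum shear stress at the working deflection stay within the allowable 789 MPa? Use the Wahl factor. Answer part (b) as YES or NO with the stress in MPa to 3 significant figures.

(a) 4 coils; (b) NO, τ_max = 1020 MPa

N_a = Gd⁴/(8D³k) = (79.4×10³)(4.2⁴)/(8·37.0³·15) = 4.065 → N_a = 4
Actual rate k = Gd⁴/(8D³·4) = 15.243 N/mm
Working load F = kδ = 15.243·45 = 685.92 N
C = 37.0/4.2 = 8.8095; K_W = (4C−1)/(4C−4)+0.615/C = 1.1658
τ_max = K_W·8FD/(πd³) = 1.1658·872.31 = 1017 MPa
τ_max > 789 MPa → exceeds allowable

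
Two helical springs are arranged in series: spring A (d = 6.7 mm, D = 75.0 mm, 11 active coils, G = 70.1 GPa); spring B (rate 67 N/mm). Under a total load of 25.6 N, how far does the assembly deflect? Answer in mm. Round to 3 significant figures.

7.11 mm

k_A = Gd⁴/(8D³N_a) = (70.1×10³)(6.7⁴)/(8·75.0³·11) = 3.805 N/mm
Series: 1/k_eq = 1/3.805 + 1/67 = 0.27774; k_eq = 3.6005 N/mm
δ = F/k_eq = 25.6/3.6005 = 7.1101 mm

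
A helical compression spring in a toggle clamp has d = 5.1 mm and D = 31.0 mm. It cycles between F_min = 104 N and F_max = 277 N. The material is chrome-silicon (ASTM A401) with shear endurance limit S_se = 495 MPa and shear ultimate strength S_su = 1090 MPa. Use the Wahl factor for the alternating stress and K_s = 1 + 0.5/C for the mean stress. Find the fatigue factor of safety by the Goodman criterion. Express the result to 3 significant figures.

C = D/d = 31.0/5.1 = 6.0784; K_W = (4C−1)/(4C−4)+0.615/C = 1.2489; K_s = 1+0.5/C = 1.0823
F_a = (F_max−F_min)/2 = 86.5 N; F_m = (F_max+F_min)/2 = 190.5 N
τ_a = K_W·8F_aD/(πd³) = 1.2489 × 51.476 = 64.287 MPa
τ_m = K_s·8F_mD/(πd³) = 1.0823 × 113.37 = 122.69 MPa
Goodman: 1/n_f = τ_a/S_se + τ_m/S_su = 64.287/495 + 122.69/1090 = 0.12987 + 0.11256 = 0.24243
n_f = 1/0.24243 = 4.125

4.12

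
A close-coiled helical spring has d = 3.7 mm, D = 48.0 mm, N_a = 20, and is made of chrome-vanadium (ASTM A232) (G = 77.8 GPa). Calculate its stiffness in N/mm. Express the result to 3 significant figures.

0.824 N/mm

k = Gd⁴/(8D³N_a) = (77.8×10³ × 3.7⁴) / (8 × 48.0³ × 20)
  = 1.4581e+07 / 1.76947e+07 = 0.82403 N/mm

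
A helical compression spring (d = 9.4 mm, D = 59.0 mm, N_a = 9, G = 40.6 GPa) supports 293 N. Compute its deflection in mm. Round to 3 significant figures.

13.7 mm

k = Gd⁴/(8D³N_a) = (40.6×10³)(9.4⁴)/(8·59.0³·9) = 21.436 N/mm
δ = F/k = 293 / 21.436 = 13.668 mm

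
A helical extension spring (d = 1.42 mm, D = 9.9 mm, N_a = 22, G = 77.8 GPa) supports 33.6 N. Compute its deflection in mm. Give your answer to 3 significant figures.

18.1 mm

k = Gd⁴/(8D³N_a) = (77.8×10³)(1.42⁴)/(8·9.9³·22) = 1.8523 N/mm
δ = F/k = 33.6 / 1.8523 = 18.139 mm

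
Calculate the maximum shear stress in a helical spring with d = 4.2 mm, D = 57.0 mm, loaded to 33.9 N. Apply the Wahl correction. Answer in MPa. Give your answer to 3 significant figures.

Spring index C = D/d = 57.0/4.2 = 13.5714
K_W = (4C−1)/(4C−4) + 0.615/C = 53.286/50.286 + 0.0453 = 1.1050
τ₀ = 8FD/(πd³) = 8·33.9·57.0/(π·4.2³) = 15458.4/232.75 = 66.415 MPa
τ_max = K·τ₀ = 1.1050 × 66.415 = 73.387 MPa

73.4 MPa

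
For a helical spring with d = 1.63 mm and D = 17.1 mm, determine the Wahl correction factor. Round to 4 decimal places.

1.1376

C = D/d = 17.1/1.63 = 10.4908
K_W = (4C−1)/(4C−4) + 0.615/C = 40.963/37.963 + 0.0586 = 1.1376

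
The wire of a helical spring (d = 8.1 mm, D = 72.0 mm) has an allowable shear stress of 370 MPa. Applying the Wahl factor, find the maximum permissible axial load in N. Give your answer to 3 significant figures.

921 N

C = D/d = 72.0/8.1 = 8.8889
K_W = (4C−1)/(4C−4) + 0.615/C = 34.556/31.556 + 0.0692 = 1.1643
τ_max = K·8FD/(πd³) → F_max = τ_allow·πd³/(8DK)
F_max = 370·π·8.1³/(8·72.0·1.1643) = 6.1774e+05/670.61 = 921.16 N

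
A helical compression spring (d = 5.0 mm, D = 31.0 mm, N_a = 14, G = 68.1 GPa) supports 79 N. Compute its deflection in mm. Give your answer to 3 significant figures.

k = Gd⁴/(8D³N_a) = (68.1×10³)(5.0⁴)/(8·31.0³·14) = 12.756 N/mm
δ = F/k = 79 / 12.756 = 6.193 mm

6.19 mm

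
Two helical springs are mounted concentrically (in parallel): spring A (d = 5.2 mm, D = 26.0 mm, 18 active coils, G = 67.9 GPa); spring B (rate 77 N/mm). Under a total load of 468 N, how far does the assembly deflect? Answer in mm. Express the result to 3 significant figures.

k_A = Gd⁴/(8D³N_a) = (67.9×10³)(5.2⁴)/(8·26.0³·18) = 19.616 N/mm
Parallel: k_eq = 19.616 + 77 = 96.616 N/mm
δ = F/k_eq = 468/96.616 = 4.8439 mm

4.84 mm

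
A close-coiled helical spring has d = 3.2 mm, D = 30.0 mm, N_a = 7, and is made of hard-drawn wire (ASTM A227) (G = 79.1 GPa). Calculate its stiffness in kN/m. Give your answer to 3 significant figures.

5.49 kN/m

k = Gd⁴/(8D³N_a) = (79.1×10³ × 3.2⁴) / (8 × 30.0³ × 7)
  = 8.29424e+06 / 1.512e+06 = 5.4856 N/mm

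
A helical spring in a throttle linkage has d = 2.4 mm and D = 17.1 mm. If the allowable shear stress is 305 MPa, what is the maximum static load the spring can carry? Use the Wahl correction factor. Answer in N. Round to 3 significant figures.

C = D/d = 17.1/2.4 = 7.1250
K_W = (4C−1)/(4C−4) + 0.615/C = 27.500/24.500 + 0.0863 = 1.2088
τ_max = K·8FD/(πd³) → F_max = τ_allow·πd³/(8DK)
F_max = 305·π·2.4³/(8·17.1·1.2088) = 13246/165.36 = 80.104 N

80.1 N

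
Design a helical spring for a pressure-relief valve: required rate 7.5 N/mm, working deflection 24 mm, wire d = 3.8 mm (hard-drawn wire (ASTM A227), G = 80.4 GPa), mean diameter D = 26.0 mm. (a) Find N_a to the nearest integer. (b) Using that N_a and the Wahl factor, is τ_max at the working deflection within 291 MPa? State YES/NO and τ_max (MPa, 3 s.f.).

(a) 16 coils; (b) YES, τ_max = 263 MPa

N_a = Gd⁴/(8D³k) = (80.4×10³)(3.8⁴)/(8·26.0³·7.5) = 15.9 → N_a = 16
Actual rate k = Gd⁴/(8D³·16) = 7.4518 N/mm
Working load F = kδ = 7.4518·24 = 178.84 N
C = 26.0/3.8 = 6.8421; K_W = (4C−1)/(4C−4)+0.615/C = 1.2183
τ_max = K_W·8FD/(πd³) = 1.2183·215.79 = 262.89 MPa
τ_max ≤ 291 MPa → acceptable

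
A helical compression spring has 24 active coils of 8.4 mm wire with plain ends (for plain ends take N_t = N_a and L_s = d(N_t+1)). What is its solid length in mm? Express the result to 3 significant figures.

210 mm

plain ends: N_t = N_a = 24
L_s = d·(N_t+1) = 8.4 × 25 = 210 mm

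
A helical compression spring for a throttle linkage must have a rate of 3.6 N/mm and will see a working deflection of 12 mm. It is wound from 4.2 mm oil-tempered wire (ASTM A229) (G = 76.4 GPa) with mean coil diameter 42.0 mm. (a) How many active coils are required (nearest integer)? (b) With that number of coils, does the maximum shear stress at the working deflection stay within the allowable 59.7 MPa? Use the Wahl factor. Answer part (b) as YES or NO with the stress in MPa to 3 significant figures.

N_a = Gd⁴/(8D³k) = (76.4×10³)(4.2⁴)/(8·42.0³·3.6) = 11.14 → N_a = 11
Actual rate k = Gd⁴/(8D³·11) = 3.6464 N/mm
Working load F = kδ = 3.6464·12 = 43.756 N
C = 42.0/4.2 = 10.0000; K_W = (4C−1)/(4C−4)+0.615/C = 1.1448
τ_max = K_W·8FD/(πd³) = 1.1448·63.166 = 72.314 MPa
τ_max > 59.7 MPa → exceeds allowable

(a) 11 coils; (b) NO, τ_max = 72.3 MPa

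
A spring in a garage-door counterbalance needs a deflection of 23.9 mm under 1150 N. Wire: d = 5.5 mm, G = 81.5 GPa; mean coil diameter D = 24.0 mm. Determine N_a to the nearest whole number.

Required rate k = F/δ = 1150/23.9 = 48.117 N/mm
N_a = Gd⁴/(8D³k) = (81.5×10³ × 5.5⁴)/(8 × 24.0³ × 48.117)
    = 7.45776e+07 / 5.32137e+06 = 14.01 → 14 coils

14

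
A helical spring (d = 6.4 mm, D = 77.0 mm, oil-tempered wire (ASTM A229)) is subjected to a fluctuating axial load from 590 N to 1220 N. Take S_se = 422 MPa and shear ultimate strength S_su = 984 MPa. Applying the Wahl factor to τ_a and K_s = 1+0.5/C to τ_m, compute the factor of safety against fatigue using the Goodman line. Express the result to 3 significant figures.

0.746

C = D/d = 77.0/6.4 = 12.0312; K_W = (4C−1)/(4C−4)+0.615/C = 1.1191; K_s = 1+0.5/C = 1.0416
F_a = (F_max−F_min)/2 = 315 N; F_m = (F_max+F_min)/2 = 905 N
τ_a = K_W·8F_aD/(πd³) = 1.1191 × 235.61 = 263.68 MPa
τ_m = K_s·8F_mD/(πd³) = 1.0416 × 676.92 = 705.06 MPa
Goodman: 1/n_f = τ_a/S_se + τ_m/S_su = 263.68/422 + 705.06/984 = 0.62483 + 0.71652 = 1.3413
n_f = 1/1.3413 = 0.7455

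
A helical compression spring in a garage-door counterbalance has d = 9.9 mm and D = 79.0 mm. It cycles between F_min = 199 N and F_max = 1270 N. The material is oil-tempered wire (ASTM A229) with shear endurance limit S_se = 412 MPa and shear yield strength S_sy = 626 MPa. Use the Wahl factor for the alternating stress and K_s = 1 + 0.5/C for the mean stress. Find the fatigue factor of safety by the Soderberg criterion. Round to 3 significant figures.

C = D/d = 79.0/9.9 = 7.9798; K_W = (4C−1)/(4C−4)+0.615/C = 1.1845; K_s = 1+0.5/C = 1.0627
F_a = (F_max−F_min)/2 = 535.5 N; F_m = (F_max+F_min)/2 = 734.5 N
τ_a = K_W·8F_aD/(πd³) = 1.1845 × 111.03 = 131.51 MPa
τ_m = K_s·8F_mD/(πd³) = 1.0627 × 152.28 = 161.83 MPa
Soderberg: 1/n_f = τ_a/S_se + τ_m/S_sy = 131.51/412 + 161.83/626 = 0.31920 + 0.25851 = 0.57771
n_f = 1/0.57771 = 1.731

1.73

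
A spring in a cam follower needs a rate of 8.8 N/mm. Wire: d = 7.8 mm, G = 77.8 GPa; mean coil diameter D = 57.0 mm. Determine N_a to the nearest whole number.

22

N_a = Gd⁴/(8D³k) = (77.8×10³ × 7.8⁴)/(8 × 57.0³ × 8.8)
    = 2.87977e+08 / 1.30376e+07 = 22.09 → 22 coils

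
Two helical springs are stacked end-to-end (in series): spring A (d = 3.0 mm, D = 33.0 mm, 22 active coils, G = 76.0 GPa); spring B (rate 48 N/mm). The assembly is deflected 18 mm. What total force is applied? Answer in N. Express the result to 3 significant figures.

17.2 N

k_A = Gd⁴/(8D³N_a) = (76.0×10³)(3.0⁴)/(8·33.0³·22) = 0.97329 N/mm
Series: 1/k_eq = 1/0.97329 + 1/48 = 1.0483; k_eq = 0.95395 N/mm
F = k_eq·δ = 0.95395·18 = 17.171 N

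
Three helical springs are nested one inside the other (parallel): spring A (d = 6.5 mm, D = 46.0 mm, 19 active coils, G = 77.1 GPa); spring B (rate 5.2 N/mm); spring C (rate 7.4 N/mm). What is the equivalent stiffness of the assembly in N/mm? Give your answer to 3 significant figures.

k_A = Gd⁴/(8D³N_a) = (77.1×10³)(6.5⁴)/(8·46.0³·19) = 9.3023 N/mm
Parallel: k_eq = 9.3023 + 5.2 + 7.4 = 21.902 N/mm

21.9 N/mm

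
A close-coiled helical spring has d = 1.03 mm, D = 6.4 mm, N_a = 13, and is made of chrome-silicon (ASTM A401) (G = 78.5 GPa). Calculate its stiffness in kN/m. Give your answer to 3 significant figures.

3.24 kN/m

k = Gd⁴/(8D³N_a) = (78.5×10³ × 1.03⁴) / (8 × 6.4³ × 13)
  = 88352.4 / 27263 = 3.2407 N/mm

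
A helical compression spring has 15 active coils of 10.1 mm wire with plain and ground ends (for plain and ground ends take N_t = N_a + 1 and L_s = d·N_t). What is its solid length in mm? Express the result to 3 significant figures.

162 mm

plain and ground ends: N_t = N_a + 1 = 15 + 1 = 16
L_s = d·N_t = 10.1 × 16 = 161.6 mm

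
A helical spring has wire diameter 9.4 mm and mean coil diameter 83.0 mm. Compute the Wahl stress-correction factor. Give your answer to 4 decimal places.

C = D/d = 83.0/9.4 = 8.8298
K_W = (4C−1)/(4C−4) + 0.615/C = 34.319/31.319 + 0.0697 = 1.1654

1.1654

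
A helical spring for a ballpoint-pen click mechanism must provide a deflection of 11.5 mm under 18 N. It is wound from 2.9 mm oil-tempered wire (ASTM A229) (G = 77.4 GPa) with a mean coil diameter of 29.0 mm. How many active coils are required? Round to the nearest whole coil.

18

Required rate k = F/δ = 18/11.5 = 1.5652 N/mm
N_a = Gd⁴/(8D³k) = (77.4×10³ × 2.9⁴)/(8 × 29.0³ × 1.5652)
    = 5.47435e+06 / 305393 = 17.93 → 18 coils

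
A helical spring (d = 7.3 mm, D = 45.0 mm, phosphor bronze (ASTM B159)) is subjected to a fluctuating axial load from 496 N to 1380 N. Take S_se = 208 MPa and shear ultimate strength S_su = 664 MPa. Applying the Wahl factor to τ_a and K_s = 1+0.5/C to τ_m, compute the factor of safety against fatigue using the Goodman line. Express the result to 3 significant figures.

0.814

C = D/d = 45.0/7.3 = 6.1644; K_W = (4C−1)/(4C−4)+0.615/C = 1.2450; K_s = 1+0.5/C = 1.0811
F_a = (F_max−F_min)/2 = 442 N; F_m = (F_max+F_min)/2 = 938 N
τ_a = K_W·8F_aD/(πd³) = 1.2450 × 130.2 = 162.1 MPa
τ_m = K_s·8F_mD/(πd³) = 1.0811 × 276.3 = 298.72 MPa
Goodman: 1/n_f = τ_a/S_se + τ_m/S_su = 162.1/208 + 298.72/664 = 0.77931 + 0.44987 = 1.2292
n_f = 1/1.2292 = 0.8135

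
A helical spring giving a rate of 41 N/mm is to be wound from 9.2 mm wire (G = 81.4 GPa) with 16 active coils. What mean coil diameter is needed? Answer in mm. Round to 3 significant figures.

48.1 mm

D = (Gd⁴/(8N_a·k))^(1/3) = (81.4×10³·9.2⁴/(8·16·41))^(1/3)
  = (111117)^(1/3) = 48.0759 mm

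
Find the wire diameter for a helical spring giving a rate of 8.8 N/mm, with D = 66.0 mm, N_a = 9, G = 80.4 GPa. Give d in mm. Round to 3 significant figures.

d = (8D³N_a·k / G)^(1/4) = (8·66.0³·9·8.8 / (80.4×10³))^0.25
  = (2265.6)^0.25 = 6.8992 mm

6.90 mm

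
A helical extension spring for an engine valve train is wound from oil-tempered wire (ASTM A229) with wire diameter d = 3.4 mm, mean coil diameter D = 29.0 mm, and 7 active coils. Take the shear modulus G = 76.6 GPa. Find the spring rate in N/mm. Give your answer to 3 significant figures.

k = Gd⁴/(8D³N_a) = (76.6×10³ × 3.4⁴) / (8 × 29.0³ × 7)
  = 1.02363e+07 / 1.36578e+06 = 7.4948 N/mm

7.49 N/mm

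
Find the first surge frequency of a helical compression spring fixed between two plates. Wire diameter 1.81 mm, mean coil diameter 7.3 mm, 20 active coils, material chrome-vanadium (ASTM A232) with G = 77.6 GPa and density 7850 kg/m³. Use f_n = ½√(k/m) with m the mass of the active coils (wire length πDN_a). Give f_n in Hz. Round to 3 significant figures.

601 Hz

k = Gd⁴/(8D³N_a) = (77.6×10³)(1.81⁴)/(8·7.3³·20) = 13.381 N/mm = 13381 N/m
Wire length L = πDN_a = π·7.3·20 = 458.67 mm
m = ρ·(πd²/4)·L = 7850 × 2.573×10⁻⁶ m² × 0.45867 m = 0.0092644 kg
f_n = ½√(k/m) = 0.5·√(13381/0.0092644) = 0.5·√(1.4443e+06) = 600.9 Hz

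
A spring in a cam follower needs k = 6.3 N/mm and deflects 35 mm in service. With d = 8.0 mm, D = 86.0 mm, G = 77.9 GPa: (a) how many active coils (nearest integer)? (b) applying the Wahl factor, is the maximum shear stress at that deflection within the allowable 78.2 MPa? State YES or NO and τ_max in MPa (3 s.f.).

N_a = Gd⁴/(8D³k) = (77.9×10³)(8.0⁴)/(8·86.0³·6.3) = 9.953 → N_a = 10
Actual rate k = Gd⁴/(8D³·10) = 6.2706 N/mm
Working load F = kδ = 6.2706·35 = 219.47 N
C = 86.0/8.0 = 10.7500; K_W = (4C−1)/(4C−4)+0.615/C = 1.1341
τ_max = K_W·8FD/(πd³) = 1.1341·93.875 = 106.47 MPa
τ_max > 78.2 MPa → exceeds allowable

(a) 10 coils; (b) NO, τ_max = 106 MPa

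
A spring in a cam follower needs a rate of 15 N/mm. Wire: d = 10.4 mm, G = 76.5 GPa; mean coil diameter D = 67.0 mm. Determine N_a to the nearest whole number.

25

N_a = Gd⁴/(8D³k) = (76.5×10³ × 10.4⁴)/(8 × 67.0³ × 15)
    = 8.94942e+08 / 3.60916e+07 = 24.8 → 25 coils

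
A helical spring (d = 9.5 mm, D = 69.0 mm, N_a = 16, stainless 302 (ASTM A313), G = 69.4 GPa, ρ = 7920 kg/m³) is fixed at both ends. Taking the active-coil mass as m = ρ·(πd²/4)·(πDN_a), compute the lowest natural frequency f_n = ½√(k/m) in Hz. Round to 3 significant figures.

41.5 Hz

k = Gd⁴/(8D³N_a) = (69.4×10³)(9.5⁴)/(8·69.0³·16) = 13.443 N/mm = 13443 N/m
Wire length L = πDN_a = π·69.0·16 = 3468.3 mm
m = ρ·(πd²/4)·L = 7920 × 70.882×10⁻⁶ m² × 3.4683 m = 1.9471 kg
f_n = ½√(k/m) = 0.5·√(13443/1.9471) = 0.5·√(6904.2) = 41.546 Hz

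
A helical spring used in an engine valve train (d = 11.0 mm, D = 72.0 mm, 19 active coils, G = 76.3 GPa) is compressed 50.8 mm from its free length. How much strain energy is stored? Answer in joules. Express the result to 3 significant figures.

25.4 J

k = Gd⁴/(8D³N_a) = (76.3×10³)(11.0⁴)/(8·72.0³·19) = 19.69 N/mm
U = ½kδ² = 0.5 × 19.69 × 50.8² = 25407 N·mm = 25.407 J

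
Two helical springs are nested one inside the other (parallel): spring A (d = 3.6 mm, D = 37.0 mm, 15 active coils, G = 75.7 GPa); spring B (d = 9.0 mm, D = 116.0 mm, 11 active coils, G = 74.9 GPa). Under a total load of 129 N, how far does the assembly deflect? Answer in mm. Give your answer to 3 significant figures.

22.8 mm

k_A = Gd⁴/(8D³N_a) = (75.7×10³)(3.6⁴)/(8·37.0³·15) = 2.0918 N/mm
k_B = Gd⁴/(8D³N_a) = (74.9×10³)(9.0⁴)/(8·116.0³·11) = 3.5776 N/mm
Parallel: k_eq = 2.0918 + 3.5776 = 5.6694 N/mm
δ = F/k_eq = 129/5.6694 = 22.754 mm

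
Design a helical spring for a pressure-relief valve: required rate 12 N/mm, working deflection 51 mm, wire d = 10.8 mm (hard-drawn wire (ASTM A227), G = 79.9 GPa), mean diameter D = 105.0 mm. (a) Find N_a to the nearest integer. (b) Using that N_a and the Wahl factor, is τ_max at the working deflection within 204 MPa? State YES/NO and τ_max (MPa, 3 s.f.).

N_a = Gd⁴/(8D³k) = (79.9×10³)(10.8⁴)/(8·105.0³·12) = 9.781 → N_a = 10
Actual rate k = Gd⁴/(8D³·10) = 11.738 N/mm
Working load F = kδ = 11.738·51 = 598.62 N
C = 105.0/10.8 = 9.7222; K_W = (4C−1)/(4C−4)+0.615/C = 1.1492
τ_max = K_W·8FD/(πd³) = 1.1492·127.06 = 146.02 MPa
τ_max ≤ 204 MPa → acceptable

(a) 10 coils; (b) YES, τ_max = 146 MPa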